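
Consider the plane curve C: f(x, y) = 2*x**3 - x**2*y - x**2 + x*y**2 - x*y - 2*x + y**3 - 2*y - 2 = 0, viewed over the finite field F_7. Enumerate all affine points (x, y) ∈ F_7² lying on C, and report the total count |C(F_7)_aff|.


Affine F_7-points: {(1, 3), (2, 4), (3, 3), (4, 5), (5, 3)}; count = 5.

For each of the 49 pairs (x, y) ∈ F_7², evaluate f(x, y) mod 7. Record the zeros.
  x = 0: [0↦5, 1↦4, 2↦2, 3↦5, 4↦5, 5↦1, 6↦6]  zeros at y ∈ ∅
  x = 1: [0↦4, 1↦2, 2↦1, 3↦0, 4↦5, 5↦1, 6↦1]  zeros at y ∈ {3}
  x = 2: [0↦6, 1↦1, 2↦6, 3↦6, 4↦0, 5↦1, 6↦1]  zeros at y ∈ {4}
  x = 3: [0↦2, 1↦6, 2↦1, 3↦0, 4↦2, 5↦6, 6↦4]  zeros at y ∈ {3}
  x = 4: [0↦4, 1↦1, 2↦5, 3↦1, 4↦2, 5↦0, 6↦1]  zeros at y ∈ {5}
  x = 5: [0↦3, 1↦5, 2↦2, 3↦0, 4↦5, 5↦2, 6↦4]  zeros at y ∈ {3}
  x = 6: [0↦4, 1↦2, 2↦4, 3↦2, 4↦2, 5↦3, 6↦4]  zeros at y ∈ ∅
Collecting zeros: affine points = {(1, 3), (2, 4), (3, 3), (4, 5), (5, 3)}.
Total count |C(F_7)_aff| = 5.


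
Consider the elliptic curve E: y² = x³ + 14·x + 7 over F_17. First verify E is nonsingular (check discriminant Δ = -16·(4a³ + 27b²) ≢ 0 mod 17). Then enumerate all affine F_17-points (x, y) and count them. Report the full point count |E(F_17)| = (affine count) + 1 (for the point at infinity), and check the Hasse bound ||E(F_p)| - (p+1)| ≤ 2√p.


Affine points = {(2, 3), (2, 14), (3, 5), (3, 12), (4, 5), (4, 12), (5, 7), (5, 10), (6, 1), (6, 16), (8, 6), (8, 11), (10, 5), (10, 12), (11, 8), (11, 9), (12, 4), (12, 13), (16, 3), (16, 14)}; affine count = 20; |E(F_17)| = 21.

Discriminant check: Δ ∝ 4a³ + 27b² = 4·14³ + 27·7² = 4·2744 + 27·49 ≡ 8 (mod 17). Nonzero ⇒ E is nonsingular.
For each x ∈ F_17, compute rhs = x³ + 14·x + 7 mod 17, then count y ∈ F_17 with y² ≡ rhs.
  x = 0: rhs = 7, matching y values: none (0 points).
  x = 1: rhs = 5, matching y values: none (0 points).
  x = 2: rhs = 9, matching y values: 3, 14 (2 points).
  x = 3: rhs = 8, matching y values: 5, 12 (2 points).
  x = 4: rhs = 8, matching y values: 5, 12 (2 points).
  x = 5: rhs = 15, matching y values: 7, 10 (2 points).
  x = 6: rhs = 1, matching y values: 1, 16 (2 points).
  x = 7: rhs = 6, matching y values: none (0 points).
  x = 8: rhs = 2, matching y values: 6, 11 (2 points).
  x = 9: rhs = 12, matching y values: none (0 points).
  x = 10: rhs = 8, matching y values: 5, 12 (2 points).
  x = 11: rhs = 13, matching y values: 8, 9 (2 points).
  x = 12: rhs = 16, matching y values: 4, 13 (2 points).
  x = 13: rhs = 6, matching y values: none (0 points).
  x = 14: rhs = 6, matching y values: none (0 points).
  x = 15: rhs = 5, matching y values: none (0 points).
  x = 16: rhs = 9, matching y values: 3, 14 (2 points).
Total affine count: 20.
Full point count |E(F_17)| = 20 + 1 = 21.
Hasse bound: |21 − (17+1)| = |3| = 3 ≤ 2√17 ≈ 8.2462 ✓.


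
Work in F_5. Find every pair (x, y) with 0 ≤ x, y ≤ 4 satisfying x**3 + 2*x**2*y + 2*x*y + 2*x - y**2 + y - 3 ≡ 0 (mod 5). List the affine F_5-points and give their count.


Affine F_5-points: {(0, 2), (0, 4), (1, 0), (2, 4), (3, 0)}; count = 5.

For each of the 25 pairs (x, y) ∈ F_5², evaluate f(x, y) mod 5. Record the zeros.
  x = 0: [0↦2, 1↦2, 2↦0, 3↦1, 4↦0]  zeros at y ∈ {2, 4}
  x = 1: [0↦0, 1↦4, 2↦1, 3↦1, 4↦4]  zeros at y ∈ {0}
  x = 2: [0↦4, 1↦1, 2↦1, 3↦4, 4↦0]  zeros at y ∈ {4}
  x = 3: [0↦0, 1↦4, 2↦1, 3↦1, 4↦4]  zeros at y ∈ {0}
  x = 4: [0↦4, 1↦4, 2↦2, 3↦3, 4↦2]  zeros at y ∈ ∅
Collecting zeros: affine points = {(0, 2), (0, 4), (1, 0), (2, 4), (3, 0)}.
Total count |C(F_5)_aff| = 5.


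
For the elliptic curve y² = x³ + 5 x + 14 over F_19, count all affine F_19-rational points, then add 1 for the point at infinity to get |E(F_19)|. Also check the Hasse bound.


Affine points = {(1, 1), (1, 18), (9, 3), (9, 16), (10, 0), (12, 4), (12, 15), (14, 4), (14, 15), (15, 5), (15, 14)}; affine count = 11; |E(F_19)| = 12.

Discriminant check: Δ ∝ 4a³ + 27b² = 4·5³ + 27·14² = 4·125 + 27·196 ≡ 16 (mod 19). Nonzero ⇒ E is nonsingular.
For each x ∈ F_19, compute rhs = x³ + 5·x + 14 mod 19, then count y ∈ F_19 with y² ≡ rhs.
  x = 0: rhs = 14, matching y values: none (0 points).
  x = 1: rhs = 1, matching y values: 1, 18 (2 points).
  x = 2: rhs = 13, matching y values: none (0 points).
  x = 3: rhs = 18, matching y values: none (0 points).
  x = 4: rhs = 3, matching y values: none (0 points).
  x = 5: rhs = 12, matching y values: none (0 points).
  x = 6: rhs = 13, matching y values: none (0 points).
  x = 7: rhs = 12, matching y values: none (0 points).
  x = 8: rhs = 15, matching y values: none (0 points).
  x = 9: rhs = 9, matching y values: 3, 16 (2 points).
  x = 10: rhs = 0, matching y values: 0 (1 points).
  x = 11: rhs = 13, matching y values: none (0 points).
  x = 12: rhs = 16, matching y values: 4, 15 (2 points).
  x = 13: rhs = 15, matching y values: none (0 points).
  x = 14: rhs = 16, matching y values: 4, 15 (2 points).
  x = 15: rhs = 6, matching y values: 5, 14 (2 points).
  x = 16: rhs = 10, matching y values: none (0 points).
  x = 17: rhs = 15, matching y values: none (0 points).
  x = 18: rhs = 8, matching y values: none (0 points).
Total affine count: 11.
Full point count |E(F_19)| = 11 + 1 = 12.
Hasse bound: |12 − (19+1)| = |-8| = 8 ≤ 2√19 ≈ 8.7178 ✓.


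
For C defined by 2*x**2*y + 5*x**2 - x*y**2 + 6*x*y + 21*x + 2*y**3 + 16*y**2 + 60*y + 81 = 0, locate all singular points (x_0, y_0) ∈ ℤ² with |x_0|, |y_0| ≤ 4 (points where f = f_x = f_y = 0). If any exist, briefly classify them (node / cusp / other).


Singular points: {(-3, -3)}; classification: node.

Compute partial derivatives:
  f_x = 4*x*y + 10*x - y**2 + 6*y + 21.
  f_y = 2*x**2 - 2*x*y + 6*x + 6*y**2 + 32*y + 60.
Scan x_0 ∈ {−4, ..., 4}. For each x_0, f_y(x_0, y) is a polynomial in y; find its integer roots y ∈ {−4, ..., 4}, then test f_x and f at those candidates.
  x = -4: f_y(-4, y) = 6*y**2 + 40*y + 68; no integer root y with |y| ≤ 4.
  x = -3: f_y(-3, y) = 6*y**2 + 38*y + 60; vanishes at y ∈ {-3}. (-3, -3): f_x = 0, f = 0 — SINGULAR.
  x = -2: f_y(-2, y) = 6*y**2 + 36*y + 56; no integer root y with |y| ≤ 4.
  x = -1: f_y(-1, y) = 6*y**2 + 34*y + 56; no integer root y with |y| ≤ 4.
  x = 0: f_y(0, y) = 6*y**2 + 32*y + 60; no integer root y with |y| ≤ 4.
  x = 1: f_y(1, y) = 6*y**2 + 30*y + 68; no integer root y with |y| ≤ 4.
  x = 2: f_y(2, y) = 6*y**2 + 28*y + 80; no integer root y with |y| ≤ 4.
  x = 3: f_y(3, y) = 6*y**2 + 26*y + 96; no integer root y with |y| ≤ 4.
  x = 4: f_y(4, y) = 6*y**2 + 24*y + 116; no integer root y with |y| ≤ 4.
Only singular point on the grid: (-3, -3).
Classify: substitute x = -3 + u, y = -3 + v and expand: f = 2*u**2*v - u**2 - u*v**2 + 2*v**3 + v**2.
No constant or linear terms (consistent with a singular point). Quadratic part: -u**2 + v**2. Cubic part: 2*u**2*v - u*v**2 + 2*v**3.
The quadratic part v**2 - u**2 = (v − u)(v + u) splits into two distinct linear factors, so there are two distinct tangent lines y − -3 = ±(x − -3) — this is a node (ordinary double point).
Classification: node.


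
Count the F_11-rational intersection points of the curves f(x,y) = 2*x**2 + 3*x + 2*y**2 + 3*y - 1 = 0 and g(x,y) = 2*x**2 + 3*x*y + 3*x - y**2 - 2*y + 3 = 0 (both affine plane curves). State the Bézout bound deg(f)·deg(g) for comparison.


Common zeros: {(5, 6)}; count = 1; Bézout bound = 4.

deg(f) = 2, deg(g) = 2, so Bézout bound = 4.
Scan x ∈ F_11. For each x, list the y ∈ F_11 with f(x, y) ≡ 0 and those with g(x, y) ≡ 0 (mod 11); the common zeros in that column are the intersection.
  x = 0: f ≡ 0 at y ∈ ∅; g ≡ 0 at y ∈ {1, 8}; common: ∅.
  x = 1: f ≡ 0 at y ∈ ∅; g ≡ 0 at y ∈ {6}; common: ∅.
  x = 2: f ≡ 0 at y ∈ {7, 8}; g ≡ 0 at y ∈ ∅; common: ∅.
  x = 3: f ≡ 0 at y ∈ ∅; g ≡ 0 at y ∈ {8, 10}; common: ∅.
  x = 4: f ≡ 0 at y ∈ ∅; g ≡ 0 at y ∈ ∅; common: ∅.
  x = 5: f ≡ 0 at y ∈ {6, 9}; g ≡ 0 at y ∈ {6, 7}; common: {6}.
  x = 6: f ≡ 0 at y ∈ {5, 10}; g ≡ 0 at y ∈ {2, 3}; common: ∅.
  x = 7: f ≡ 0 at y ∈ {2}; g ≡ 0 at y ∈ ∅; common: ∅.
  x = 8: f ≡ 0 at y ∈ {2}; g ≡ 0 at y ∈ {1, 10}; common: ∅.
  x = 9: f ≡ 0 at y ∈ {5, 10}; g ≡ 0 at y ∈ ∅; common: ∅.
  x = 10: f ≡ 0 at y ∈ {6, 9}; g ≡ 0 at y ∈ {3}; common: ∅.
Collecting: common zeros = {(5, 6)}, so the count is 1.
Comparison with the Bézout bound: 1 ≤ 4 = deg(f)·deg(g), as expected for curves with no common component (the affine F_11-count falls short of the bound because intersections may lie at infinity, over extension fields, or carry multiplicity).


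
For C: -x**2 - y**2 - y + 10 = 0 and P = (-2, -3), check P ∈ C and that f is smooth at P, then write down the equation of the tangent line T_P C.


Tangent line at P: 4*x + 5*y + 23 = 0.

Step 1: f(-2, -3) = 0, so P lies on C.
Step 2: partial derivatives
  f_x(x, y) = -2*x, f_y(x, y) = -2*y - 1.
  f_x(P) = 4, f_y(P) = 5 (gradient nonzero, so P is smooth).
Step 3: tangent line at P: 4·(x − -2) + 5·(y − -3) = 0.
Expanding: 4*x + 5*y + 23 = 0.


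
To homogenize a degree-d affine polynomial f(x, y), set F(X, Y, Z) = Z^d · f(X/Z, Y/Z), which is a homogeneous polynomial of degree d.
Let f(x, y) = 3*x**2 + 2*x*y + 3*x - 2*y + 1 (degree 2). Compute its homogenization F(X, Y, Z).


F(X, Y, Z) = 3*X**2 + 2*X*Y + 3*X*Z - 2*Y*Z + Z**2

deg(f) = 2.
Substitute x = X/Z, y = Y/Z into f, then multiply by Z^2.
  monomial 3·x^2·y^0 ↦ 3·X^2·Y^0·Z^0.
  monomial 2·x^1·y^1 ↦ 2·X^1·Y^1·Z^0.
  monomial 3·x^1·y^0 ↦ 3·X^1·Y^0·Z^1.
  monomial -2·x^0·y^1 ↦ -2·X^0·Y^1·Z^1.
  monomial 1·x^0·y^0 ↦ 1·X^0·Y^0·Z^2.
Collecting: F(X, Y, Z) = 3*X**2 + 2*X*Y + 3*X*Z - 2*Y*Z + Z**2.


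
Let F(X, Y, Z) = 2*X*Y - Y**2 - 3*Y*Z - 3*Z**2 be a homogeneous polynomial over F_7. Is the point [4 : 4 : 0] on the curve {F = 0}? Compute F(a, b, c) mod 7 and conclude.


F(4,4,0) ≡ 2 (mod 7); P is NOT on the curve.

Evaluate F(4, 4, 0) term-by-term (mod 7).
  2*X*Y ↦ 2·4·4·1 = 32
  -Y**2 ↦ -1·1·16·1 = -16
  -3*Y*Z ↦ -3·1·4·0 = 0
  -3*Z**2 ↦ -3·1·1·0 = 0
Sum: F(4, 4, 0) = (32) + (-16) + (0) + (0) = 16.
Reducing mod 7: 16 ≡ 2 (mod 7).
Since F(a, b, c) ≡ 2 ≠ 0 (mod 7), P does NOT lie on the curve.


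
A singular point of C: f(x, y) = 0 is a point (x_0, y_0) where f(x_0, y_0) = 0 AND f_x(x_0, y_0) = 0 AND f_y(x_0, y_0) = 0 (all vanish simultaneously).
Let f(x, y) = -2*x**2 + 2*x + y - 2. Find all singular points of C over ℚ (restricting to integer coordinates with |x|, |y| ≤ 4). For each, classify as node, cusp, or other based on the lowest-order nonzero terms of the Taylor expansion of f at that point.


No singular points in the scanned grid; C is smooth there.

Compute partial derivatives:
  f_x = 2 - 4*x.
  f_y = 1.
f_y = 1 is a nonzero constant, so f_y never vanishes: no point (x, y) can satisfy f = f_x = f_y = 0. In particular no (x, y) ∈ {−4, ..., 4}² is singular; the curve is smooth.


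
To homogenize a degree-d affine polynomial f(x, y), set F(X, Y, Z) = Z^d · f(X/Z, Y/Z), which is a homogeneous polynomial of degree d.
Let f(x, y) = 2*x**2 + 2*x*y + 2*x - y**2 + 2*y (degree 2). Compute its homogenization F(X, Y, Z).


F(X, Y, Z) = 2*X**2 + 2*X*Y + 2*X*Z - Y**2 + 2*Y*Z

deg(f) = 2.
Substitute x = X/Z, y = Y/Z into f, then multiply by Z^2.
  monomial 2·x^2·y^0 ↦ 2·X^2·Y^0·Z^0.
  monomial 2·x^1·y^1 ↦ 2·X^1·Y^1·Z^0.
  monomial 2·x^1·y^0 ↦ 2·X^1·Y^0·Z^1.
  monomial -1·x^0·y^2 ↦ -1·X^0·Y^2·Z^0.
  monomial 2·x^0·y^1 ↦ 2·X^0·Y^1·Z^1.
Collecting: F(X, Y, Z) = 2*X**2 + 2*X*Y + 2*X*Z - Y**2 + 2*Y*Z.


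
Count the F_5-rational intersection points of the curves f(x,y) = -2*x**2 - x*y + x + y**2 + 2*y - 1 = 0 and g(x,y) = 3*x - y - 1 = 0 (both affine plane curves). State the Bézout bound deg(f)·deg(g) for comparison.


Common zeros: {(3, 3), (4, 1)}; count = 2; Bézout bound = 2.

deg(f) = 2, deg(g) = 1, so Bézout bound = 2.
Scan x ∈ F_5. For each x, list the y ∈ F_5 with f(x, y) ≡ 0 and those with g(x, y) ≡ 0 (mod 5); the common zeros in that column are the intersection.
  x = 0: f ≡ 0 at y ∈ ∅; g ≡ 0 at y ∈ {4}; common: ∅.
  x = 1: f ≡ 0 at y ∈ {1, 3}; g ≡ 0 at y ∈ {2}; common: ∅.
  x = 2: f ≡ 0 at y ∈ ∅; g ≡ 0 at y ∈ {0}; common: ∅.
  x = 3: f ≡ 0 at y ∈ {3}; g ≡ 0 at y ∈ {3}; common: {3}.
  x = 4: f ≡ 0 at y ∈ {1}; g ≡ 0 at y ∈ {1}; common: {1}.
Collecting: common zeros = {(3, 3), (4, 1)}, so the count is 2.
Comparison with the Bézout bound: 2 ≤ 2 = deg(f)·deg(g), as expected for curves with no common component (the bound is attained).


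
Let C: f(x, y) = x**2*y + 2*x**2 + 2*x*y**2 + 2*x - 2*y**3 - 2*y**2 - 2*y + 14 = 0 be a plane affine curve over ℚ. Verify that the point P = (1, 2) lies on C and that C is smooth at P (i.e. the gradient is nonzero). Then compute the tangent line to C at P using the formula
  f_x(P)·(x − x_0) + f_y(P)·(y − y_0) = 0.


Tangent line at P: 18*x - 25*y + 32 = 0.

Step 1: f(1, 2) = 0, so P lies on C.
Step 2: partial derivatives
  f_x(x, y) = 2*x*y + 4*x + 2*y**2 + 2, f_y(x, y) = x**2 + 4*x*y - 6*y**2 - 4*y - 2.
  f_x(P) = 18, f_y(P) = -25 (gradient nonzero, so P is smooth).
Step 3: tangent line at P: 18·(x − 1) + -25·(y − 2) = 0.
Expanding: 18*x - 25*y + 32 = 0.


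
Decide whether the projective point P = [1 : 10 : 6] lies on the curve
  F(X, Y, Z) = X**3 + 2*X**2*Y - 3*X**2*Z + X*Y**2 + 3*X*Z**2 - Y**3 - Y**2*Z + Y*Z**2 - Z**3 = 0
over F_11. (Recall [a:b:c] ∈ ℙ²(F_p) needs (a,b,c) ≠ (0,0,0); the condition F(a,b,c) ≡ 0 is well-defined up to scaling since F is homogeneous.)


F(1,10,6) ≡ 9 (mod 11); P is NOT on the curve.

Evaluate F(1, 10, 6) term-by-term (mod 11).
  X**3 ↦ 1·1·1·1 = 1
  2*X**2*Y ↦ 2·1·10·1 = 20
  -3*X**2*Z ↦ -3·1·1·6 = -18
  X*Y**2 ↦ 1·1·100·1 = 100
  3*X*Z**2 ↦ 3·1·1·36 = 108
  -Y**3 ↦ -1·1·1000·1 = -1000
  -Y**2*Z ↦ -1·1·100·6 = -600
  Y*Z**2 ↦ 1·1·10·36 = 360
  -Z**3 ↦ -1·1·1·216 = -216
Sum: F(1, 10, 6) = (1) + (20) + (-18) + (100) + (108) + (-1000) + (-600) + (360) + (-216) = -1245.
Reducing mod 11: -1245 ≡ 9 (mod 11).
Since F(a, b, c) ≡ 9 ≠ 0 (mod 11), P does NOT lie on the curve.


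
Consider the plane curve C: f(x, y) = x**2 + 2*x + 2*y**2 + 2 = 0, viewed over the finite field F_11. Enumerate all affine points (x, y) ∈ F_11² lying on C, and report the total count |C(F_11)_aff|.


Affine F_11-points: {(1, 5), (1, 6), (4, 3), (4, 8), (5, 3), (5, 8), (8, 5), (8, 6), (10, 4), (10, 7)}; count = 10.

For each of the 121 pairs (x, y) ∈ F_11², evaluate f(x, y) mod 11. Record the zeros.
  x = 0: [0↦2, 1↦4, 2↦10, 3↦9, 4↦1, 5↦8, 6↦8, 7↦1, 8↦9, 9↦10, 10↦4]  zeros at y ∈ ∅
  x = 1: [0↦5, 1↦7, 2↦2, 3↦1, 4↦4, 5↦0, 6↦0, 7↦4, 8↦1, 9↦2, 10↦7]  zeros at y ∈ {5, 6}
  x = 2: [0↦10, 1↦1, 2↦7, 3↦6, 4↦9, 5↦5, 6↦5, 7↦9, 8↦6, 9↦7, 10↦1]  zeros at y ∈ ∅
  x = 3: [0↦6, 1↦8, 2↦3, 3↦2, 4↦5, 5↦1, 6↦1, 7↦5, 8↦2, 9↦3, 10↦8]  zeros at y ∈ ∅
  x = 4: [0↦4, 1↦6, 2↦1, 3↦0, 4↦3, 5↦10, 6↦10, 7↦3, 8↦0, 9↦1, 10↦6]  zeros at y ∈ {3, 8}
  x = 5: [0↦4, 1↦6, 2↦1, 3↦0, 4↦3, 5↦10, 6↦10, 7↦3, 8↦0, 9↦1, 10↦6]  zeros at y ∈ {3, 8}
  x = 6: [0↦6, 1↦8, 2↦3, 3↦2, 4↦5, 5↦1, 6↦1, 7↦5, 8↦2, 9↦3, 10↦8]  zeros at y ∈ ∅
  x = 7: [0↦10, 1↦1, 2↦7, 3↦6, 4↦9, 5↦5, 6↦5, 7↦9, 8↦6, 9↦7, 10↦1]  zeros at y ∈ ∅
  x = 8: [0↦5, 1↦7, 2↦2, 3↦1, 4↦4, 5↦0, 6↦0, 7↦4, 8↦1, 9↦2, 10↦7]  zeros at y ∈ {5, 6}
  x = 9: [0↦2, 1↦4, 2↦10, 3↦9, 4↦1, 5↦8, 6↦8, 7↦1, 8↦9, 9↦10, 10↦4]  zeros at y ∈ ∅
  x = 10: [0↦1, 1↦3, 2↦9, 3↦8, 4↦0, 5↦7, 6↦7, 7↦0, 8↦8, 9↦9, 10↦3]  zeros at y ∈ {4, 7}
Collecting zeros: affine points = {(1, 5), (1, 6), (4, 3), (4, 8), (5, 3), (5, 8), (8, 5), (8, 6), (10, 4), (10, 7)}.
Total count |C(F_11)_aff| = 10.


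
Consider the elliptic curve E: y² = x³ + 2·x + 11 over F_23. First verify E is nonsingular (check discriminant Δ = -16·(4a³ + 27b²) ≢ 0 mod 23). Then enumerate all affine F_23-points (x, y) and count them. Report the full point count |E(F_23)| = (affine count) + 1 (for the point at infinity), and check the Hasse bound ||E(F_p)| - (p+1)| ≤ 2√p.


Affine points = {(2, 0), (5, 10), (5, 13), (6, 3), (6, 20), (7, 0), (13, 7), (13, 16), (14, 0), (15, 9), (15, 14), (17, 6), (17, 17), (19, 10), (19, 13), (20, 1), (20, 22), (22, 10), (22, 13)}; affine count = 19; |E(F_23)| = 20.

Discriminant check: Δ ∝ 4a³ + 27b² = 4·2³ + 27·11² = 4·8 + 27·121 ≡ 10 (mod 23). Nonzero ⇒ E is nonsingular.
For each x ∈ F_23, compute rhs = x³ + 2·x + 11 mod 23, then count y ∈ F_23 with y² ≡ rhs.
  x = 0: rhs = 11, matching y values: none (0 points).
  x = 1: rhs = 14, matching y values: none (0 points).
  x = 2: rhs = 0, matching y values: 0 (1 points).
  x = 3: rhs = 21, matching y values: none (0 points).
  x = 4: rhs = 14, matching y values: none (0 points).
  x = 5: rhs = 8, matching y values: 10, 13 (2 points).
  x = 6: rhs = 9, matching y values: 3, 20 (2 points).
  x = 7: rhs = 0, matching y values: 0 (1 points).
  x = 8: rhs = 10, matching y values: none (0 points).
  x = 9: rhs = 22, matching y values: none (0 points).
  x = 10: rhs = 19, matching y values: none (0 points).
  x = 11: rhs = 7, matching y values: none (0 points).
  x = 12: rhs = 15, matching y values: none (0 points).
  x = 13: rhs = 3, matching y values: 7, 16 (2 points).
  x = 14: rhs = 0, matching y values: 0 (1 points).
  x = 15: rhs = 12, matching y values: 9, 14 (2 points).
  x = 16: rhs = 22, matching y values: none (0 points).
  x = 17: rhs = 13, matching y values: 6, 17 (2 points).
  x = 18: rhs = 14, matching y values: none (0 points).
  x = 19: rhs = 8, matching y values: 10, 13 (2 points).
  x = 20: rhs = 1, matching y values: 1, 22 (2 points).
  x = 21: rhs = 22, matching y values: none (0 points).
  x = 22: rhs = 8, matching y values: 10, 13 (2 points).
Total affine count: 19.
Full point count |E(F_23)| = 19 + 1 = 20.
Hasse bound: |20 − (23+1)| = |-4| = 4 ≤ 2√23 ≈ 9.5917 ✓.


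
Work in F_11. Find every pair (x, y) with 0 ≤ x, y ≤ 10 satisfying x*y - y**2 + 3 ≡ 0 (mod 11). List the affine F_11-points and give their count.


Affine F_11-points: {(0, 5), (0, 6), (2, 3), (2, 10), (5, 7), (5, 9), (6, 2), (6, 4), (9, 1), (9, 8)}; count = 10.

For each of the 121 pairs (x, y) ∈ F_11², evaluate f(x, y) mod 11. Record the zeros.
  x = 0: [0↦3, 1↦2, 2↦10, 3↦5, 4↦9, 5↦0, 6↦0, 7↦9, 8↦5, 9↦10, 10↦2]  zeros at y ∈ {5, 6}
  x = 1: [0↦3, 1↦3, 2↦1, 3↦8, 4↦2, 5↦5, 6↦6, 7↦5, 8↦2, 9↦8, 10↦1]  zeros at y ∈ ∅
  x = 2: [0↦3, 1↦4, 2↦3, 3↦0, 4↦6, 5↦10, 6↦1, 7↦1, 8↦10, 9↦6, 10↦0]  zeros at y ∈ {3, 10}
  x = 3: [0↦3, 1↦5, 2↦5, 3↦3, 4↦10, 5↦4, 6↦7, 7↦8, 8↦7, 9↦4, 10↦10]  zeros at y ∈ ∅
  x = 4: [0↦3, 1↦6, 2↦7, 3↦6, 4↦3, 5↦9, 6↦2, 7↦4, 8↦4, 9↦2, 10↦9]  zeros at y ∈ ∅
  x = 5: [0↦3, 1↦7, 2↦9, 3↦9, 4↦7, 5↦3, 6↦8, 7↦0, 8↦1, 9↦0, 10↦8]  zeros at y ∈ {7, 9}
  x = 6: [0↦3, 1↦8, 2↦0, 3↦1, 4↦0, 5↦8, 6↦3, 7↦7, 8↦9, 9↦9, 10↦7]  zeros at y ∈ {2, 4}
  x = 7: [0↦3, 1↦9, 2↦2, 3↦4, 4↦4, 5↦2, 6↦9, 7↦3, 8↦6, 9↦7, 10↦6]  zeros at y ∈ ∅
  x = 8: [0↦3, 1↦10, 2↦4, 3↦7, 4↦8, 5↦7, 6↦4, 7↦10, 8↦3, 9↦5, 10↦5]  zeros at y ∈ ∅
  x = 9: [0↦3, 1↦0, 2↦6, 3↦10, 4↦1, 5↦1, 6↦10, 7↦6, 8↦0, 9↦3, 10↦4]  zeros at y ∈ {1, 8}
  x = 10: [0↦3, 1↦1, 2↦8, 3↦2, 4↦5, 5↦6, 6↦5, 7↦2, 8↦8, 9↦1, 10↦3]  zeros at y ∈ ∅
Collecting zeros: affine points = {(0, 5), (0, 6), (2, 3), (2, 10), (5, 7), (5, 9), (6, 2), (6, 4), (9, 1), (9, 8)}.
Total count |C(F_11)_aff| = 10.


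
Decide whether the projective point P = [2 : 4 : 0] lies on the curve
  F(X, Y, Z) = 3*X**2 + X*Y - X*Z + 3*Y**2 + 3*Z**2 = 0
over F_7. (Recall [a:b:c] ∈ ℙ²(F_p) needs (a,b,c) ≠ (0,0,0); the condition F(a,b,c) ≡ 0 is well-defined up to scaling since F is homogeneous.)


F(2,4,0) ≡ 5 (mod 7); P is NOT on the curve.

Evaluate F(2, 4, 0) term-by-term (mod 7).
  3*X**2 ↦ 3·4·1·1 = 12
  X*Y ↦ 1·2·4·1 = 8
  -X*Z ↦ -1·2·1·0 = 0
  3*Y**2 ↦ 3·1·16·1 = 48
  3*Z**2 ↦ 3·1·1·0 = 0
Sum: F(2, 4, 0) = (12) + (8) + (0) + (48) + (0) = 68.
Reducing mod 7: 68 ≡ 5 (mod 7).
Since F(a, b, c) ≡ 5 ≠ 0 (mod 7), P does NOT lie on the curve.


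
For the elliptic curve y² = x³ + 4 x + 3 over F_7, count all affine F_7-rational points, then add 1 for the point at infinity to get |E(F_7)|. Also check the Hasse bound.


Affine points = {(1, 1), (1, 6), (3, 0), (5, 1), (5, 6)}; affine count = 5; |E(F_7)| = 6.

Discriminant check: Δ ∝ 4a³ + 27b² = 4·4³ + 27·3² = 4·64 + 27·9 ≡ 2 (mod 7). Nonzero ⇒ E is nonsingular.
For each x ∈ F_7, compute rhs = x³ + 4·x + 3 mod 7, then count y ∈ F_7 with y² ≡ rhs.
  x = 0: rhs = 3, matching y values: none (0 points).
  x = 1: rhs = 1, matching y values: 1, 6 (2 points).
  x = 2: rhs = 5, matching y values: none (0 points).
  x = 3: rhs = 0, matching y values: 0 (1 points).
  x = 4: rhs = 6, matching y values: none (0 points).
  x = 5: rhs = 1, matching y values: 1, 6 (2 points).
  x = 6: rhs = 5, matching y values: none (0 points).
Total affine count: 5.
Full point count |E(F_7)| = 5 + 1 = 6.
Hasse bound: |6 − (7+1)| = |-2| = 2 ≤ 2√7 ≈ 5.2915 ✓.


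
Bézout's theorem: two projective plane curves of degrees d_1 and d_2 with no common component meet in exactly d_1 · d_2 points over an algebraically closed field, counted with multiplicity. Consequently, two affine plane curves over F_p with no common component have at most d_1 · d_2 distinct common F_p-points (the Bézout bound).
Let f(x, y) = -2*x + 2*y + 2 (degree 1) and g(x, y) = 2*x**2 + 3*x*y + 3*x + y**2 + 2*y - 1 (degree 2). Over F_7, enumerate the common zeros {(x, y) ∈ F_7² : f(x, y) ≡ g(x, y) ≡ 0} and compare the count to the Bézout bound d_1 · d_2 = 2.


Common zeros: ∅; count = 0; Bézout bound = 2.

deg(f) = 1, deg(g) = 2, so Bézout bound = 2.
Scan x ∈ F_7. For each x, list the y ∈ F_7 with f(x, y) ≡ 0 and those with g(x, y) ≡ 0 (mod 7); the common zeros in that column are the intersection.
  x = 0: f ≡ 0 at y ∈ {6}; g ≡ 0 at y ∈ {2, 3}; common: ∅.
  x = 1: f ≡ 0 at y ∈ {0}; g ≡ 0 at y ∈ {3, 6}; common: ∅.
  x = 2: f ≡ 0 at y ∈ {1}; g ≡ 0 at y ∈ ∅; common: ∅.
  x = 3: f ≡ 0 at y ∈ {2}; g ≡ 0 at y ∈ ∅; common: ∅.
  x = 4: f ≡ 0 at y ∈ {3}; g ≡ 0 at y ∈ ∅; common: ∅.
  x = 5: f ≡ 0 at y ∈ {4}; g ≡ 0 at y ∈ ∅; common: ∅.
  x = 6: f ≡ 0 at y ∈ {5}; g ≡ 0 at y ∈ {2, 6}; common: ∅.
Collecting: common zeros = ∅, so the count is 0.
Comparison with the Bézout bound: 0 ≤ 2 = deg(f)·deg(g), as expected for curves with no common component (the affine F_7-count falls short of the bound because intersections may lie at infinity, over extension fields, or carry multiplicity).


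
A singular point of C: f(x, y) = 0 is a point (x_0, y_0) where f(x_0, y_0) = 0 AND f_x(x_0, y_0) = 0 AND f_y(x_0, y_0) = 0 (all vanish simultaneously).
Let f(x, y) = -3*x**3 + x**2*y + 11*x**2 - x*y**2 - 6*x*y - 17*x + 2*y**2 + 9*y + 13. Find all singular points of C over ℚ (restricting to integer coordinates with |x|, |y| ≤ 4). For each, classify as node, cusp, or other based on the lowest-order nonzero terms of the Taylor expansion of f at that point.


Singular points: {(1, -2)}; classification: cusp.

Compute partial derivatives:
  f_x = -9*x**2 + 2*x*y + 22*x - y**2 - 6*y - 17.
  f_y = x**2 - 2*x*y - 6*x + 4*y + 9.
Scan x_0 ∈ {−4, ..., 4}. For each x_0, f_y(x_0, y) is a polynomial in y; find its integer roots y ∈ {−4, ..., 4}, then test f_x and f at those candidates.
  x = -4: f_y(-4, y) = 12*y + 49; no integer root y with |y| ≤ 4.
  x = -3: f_y(-3, y) = 10*y + 36; no integer root y with |y| ≤ 4.
  x = -2: f_y(-2, y) = 8*y + 25; no integer root y with |y| ≤ 4.
  x = -1: f_y(-1, y) = 6*y + 16; no integer root y with |y| ≤ 4.
  x = 0: f_y(0, y) = 4*y + 9; no integer root y with |y| ≤ 4.
  x = 1: f_y(1, y) = 2*y + 4; vanishes at y ∈ {-2}. (1, -2): f_x = 0, f = 0 — SINGULAR.
  x = 2: f_y(2, y) = 1; no integer root y with |y| ≤ 4.
  x = 3: f_y(3, y) = -2*y; vanishes at y ∈ {0}. (3, 0): f_x = -32 ≠ 0.
  x = 4: f_y(4, y) = 1 - 4*y; no integer root y with |y| ≤ 4.
Only singular point on the grid: (1, -2).
Classify: substitute x = 1 + u, y = -2 + v and expand: f = -3*u**3 + u**2*v - u*v**2 + v**2.
No constant or linear terms (consistent with a singular point). Quadratic part: v**2. Cubic part: -3*u**3 + u**2*v - u*v**2.
The quadratic part v**2 is a perfect square, so there is a single (double) tangent line v = 0, i.e. y = -2. Restricting the cubic part to that line (v = 0) leaves -3*u**3 ≠ 0, so f is not divisible by v and the branch is v² ≈ 3*u**3 to lowest order — this is a cusp.
Classification: cusp.


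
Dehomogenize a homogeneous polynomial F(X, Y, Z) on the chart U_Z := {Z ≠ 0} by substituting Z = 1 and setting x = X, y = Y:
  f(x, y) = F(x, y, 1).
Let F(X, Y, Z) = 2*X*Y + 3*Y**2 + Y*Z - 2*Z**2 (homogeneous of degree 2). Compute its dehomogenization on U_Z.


f(x, y) = 2*x*y + 3*y**2 + y - 2

On U_Z we set Z = 1. Each monomial c·X^i·Y^j·Z^k in F becomes c·x^i·y^j·1^k = c·x^i·y^j.
Substituting Z = 1: F(X, Y, 1) = 2*x*y + 3*y**2 + y - 2.
Note: deg(f) ≤ deg(F) = 2; strict inequality happens when F is divisible by Z (lost terms).


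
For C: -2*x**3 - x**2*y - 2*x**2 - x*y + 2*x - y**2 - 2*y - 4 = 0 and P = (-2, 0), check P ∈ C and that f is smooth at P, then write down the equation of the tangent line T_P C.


Tangent line at P: -14*x - 4*y - 28 = 0.

Step 1: f(-2, 0) = 0, so P lies on C.
Step 2: partial derivatives
  f_x(x, y) = -6*x**2 - 2*x*y - 4*x - y + 2, f_y(x, y) = -x**2 - x - 2*y - 2.
  f_x(P) = -14, f_y(P) = -4 (gradient nonzero, so P is smooth).
Step 3: tangent line at P: -14·(x − -2) + -4·(y − 0) = 0.
Expanding: -14*x - 4*y - 28 = 0.


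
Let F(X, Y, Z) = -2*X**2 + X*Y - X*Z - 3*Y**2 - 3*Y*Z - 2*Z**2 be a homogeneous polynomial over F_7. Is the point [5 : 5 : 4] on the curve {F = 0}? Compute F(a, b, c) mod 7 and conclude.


F(5,5,4) ≡ 5 (mod 7); P is NOT on the curve.

Evaluate F(5, 5, 4) term-by-term (mod 7).
  -2*X**2 ↦ -2·25·1·1 = -50
  X*Y ↦ 1·5·5·1 = 25
  -X*Z ↦ -1·5·1·4 = -20
  -3*Y**2 ↦ -3·1·25·1 = -75
  -3*Y*Z ↦ -3·1·5·4 = -60
  -2*Z**2 ↦ -2·1·1·16 = -32
Sum: F(5, 5, 4) = (-50) + (25) + (-20) + (-75) + (-60) + (-32) = -212.
Reducing mod 7: -212 ≡ 5 (mod 7).
Since F(a, b, c) ≡ 5 ≠ 0 (mod 7), P does NOT lie on the curve.


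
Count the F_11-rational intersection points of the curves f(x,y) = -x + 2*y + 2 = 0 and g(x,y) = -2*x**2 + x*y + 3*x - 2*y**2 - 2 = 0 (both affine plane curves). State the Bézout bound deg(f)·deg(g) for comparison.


Common zeros: ∅; count = 0; Bézout bound = 2.

deg(f) = 1, deg(g) = 2, so Bézout bound = 2.
Scan x ∈ F_11. For each x, list the y ∈ F_11 with f(x, y) ≡ 0 and those with g(x, y) ≡ 0 (mod 11); the common zeros in that column are the intersection.
  x = 0: f ≡ 0 at y ∈ {10}; g ≡ 0 at y ∈ ∅; common: ∅.
  x = 1: f ≡ 0 at y ∈ {5}; g ≡ 0 at y ∈ {8, 9}; common: ∅.
  x = 2: f ≡ 0 at y ∈ {0}; g ≡ 0 at y ∈ {5, 7}; common: ∅.
  x = 3: f ≡ 0 at y ∈ {6}; g ≡ 0 at y ∈ {0, 7}; common: ∅.
  x = 4: f ≡ 0 at y ∈ {1}; g ≡ 0 at y ∈ {0, 2}; common: ∅.
  x = 5: f ≡ 0 at y ∈ {7}; g ≡ 0 at y ∈ {9, 10}; common: ∅.
  x = 6: f ≡ 0 at y ∈ {2}; g ≡ 0 at y ∈ ∅; common: ∅.
  x = 7: f ≡ 0 at y ∈ {8}; g ≡ 0 at y ∈ {10}; common: ∅.
  x = 8: f ≡ 0 at y ∈ {3}; g ≡ 0 at y ∈ ∅; common: ∅.
  x = 9: f ≡ 0 at y ∈ {9}; g ≡ 0 at y ∈ ∅; common: ∅.
  x = 10: f ≡ 0 at y ∈ {4}; g ≡ 0 at y ∈ {8}; common: ∅.
Collecting: common zeros = ∅, so the count is 0.
Comparison with the Bézout bound: 0 ≤ 2 = deg(f)·deg(g), as expected for curves with no common component (the affine F_11-count falls short of the bound because intersections may lie at infinity, over extension fields, or carry multiplicity).


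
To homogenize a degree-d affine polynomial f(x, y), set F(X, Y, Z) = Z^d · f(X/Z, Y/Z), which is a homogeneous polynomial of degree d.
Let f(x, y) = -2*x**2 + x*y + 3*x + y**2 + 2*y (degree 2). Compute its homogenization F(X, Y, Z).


F(X, Y, Z) = -2*X**2 + X*Y + 3*X*Z + Y**2 + 2*Y*Z

deg(f) = 2.
Substitute x = X/Z, y = Y/Z into f, then multiply by Z^2.
  monomial -2·x^2·y^0 ↦ -2·X^2·Y^0·Z^0.
  monomial 1·x^1·y^1 ↦ 1·X^1·Y^1·Z^0.
  monomial 3·x^1·y^0 ↦ 3·X^1·Y^0·Z^1.
  monomial 1·x^0·y^2 ↦ 1·X^0·Y^2·Z^0.
  monomial 2·x^0·y^1 ↦ 2·X^0·Y^1·Z^1.
Collecting: F(X, Y, Z) = -2*X**2 + X*Y + 3*X*Z + Y**2 + 2*Y*Z.


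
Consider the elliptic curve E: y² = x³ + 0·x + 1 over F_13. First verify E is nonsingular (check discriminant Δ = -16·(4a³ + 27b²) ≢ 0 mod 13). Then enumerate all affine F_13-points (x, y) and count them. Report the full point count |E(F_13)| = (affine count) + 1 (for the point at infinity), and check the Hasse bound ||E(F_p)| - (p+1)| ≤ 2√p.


Affine points = {(0, 1), (0, 12), (2, 3), (2, 10), (4, 0), (5, 3), (5, 10), (6, 3), (6, 10), (10, 0), (12, 0)}; affine count = 11; |E(F_13)| = 12.

Discriminant check: Δ ∝ 4a³ + 27b² = 4·0³ + 27·1² = 4·0 + 27·1 ≡ 1 (mod 13). Nonzero ⇒ E is nonsingular.
For each x ∈ F_13, compute rhs = x³ + 0·x + 1 mod 13, then count y ∈ F_13 with y² ≡ rhs.
  x = 0: rhs = 1, matching y values: 1, 12 (2 points).
  x = 1: rhs = 2, matching y values: none (0 points).
  x = 2: rhs = 9, matching y values: 3, 10 (2 points).
  x = 3: rhs = 2, matching y values: none (0 points).
  x = 4: rhs = 0, matching y values: 0 (1 points).
  x = 5: rhs = 9, matching y values: 3, 10 (2 points).
  x = 6: rhs = 9, matching y values: 3, 10 (2 points).
  x = 7: rhs = 6, matching y values: none (0 points).
  x = 8: rhs = 6, matching y values: none (0 points).
  x = 9: rhs = 2, matching y values: none (0 points).
  x = 10: rhs = 0, matching y values: 0 (1 points).
  x = 11: rhs = 6, matching y values: none (0 points).
  x = 12: rhs = 0, matching y values: 0 (1 points).
Total affine count: 11.
Full point count |E(F_13)| = 11 + 1 = 12.
Hasse bound: |12 − (13+1)| = |-2| = 2 ≤ 2√13 ≈ 7.2111 ✓.


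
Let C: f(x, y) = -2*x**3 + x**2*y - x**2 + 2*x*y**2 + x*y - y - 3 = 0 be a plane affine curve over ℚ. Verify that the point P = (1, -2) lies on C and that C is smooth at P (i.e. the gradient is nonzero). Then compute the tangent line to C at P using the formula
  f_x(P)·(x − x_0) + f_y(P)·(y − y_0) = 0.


Tangent line at P: -6*x - 7*y - 8 = 0.

Step 1: f(1, -2) = 0, so P lies on C.
Step 2: partial derivatives
  f_x(x, y) = -6*x**2 + 2*x*y - 2*x + 2*y**2 + y, f_y(x, y) = x**2 + 4*x*y + x - 1.
  f_x(P) = -6, f_y(P) = -7 (gradient nonzero, so P is smooth).
Step 3: tangent line at P: -6·(x − 1) + -7·(y − -2) = 0.
Expanding: -6*x - 7*y - 8 = 0.


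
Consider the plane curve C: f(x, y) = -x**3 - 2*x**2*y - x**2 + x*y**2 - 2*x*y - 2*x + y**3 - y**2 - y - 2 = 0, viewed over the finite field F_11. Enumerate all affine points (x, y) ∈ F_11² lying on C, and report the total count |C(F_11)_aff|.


Affine F_11-points: {(0, 2), (3, 0), (3, 1), (3, 8), (4, 8), (5, 5), (6, 4), (8, 0), (9, 8), (10, 0)}; count = 10.

For each of the 121 pairs (x, y) ∈ F_11², evaluate f(x, y) mod 11. Record the zeros.
  x = 0: [0↦9, 1↦8, 2↦0, 3↦2, 4↦9, 5↦5, 6↦7, 7↦10, 8↦9, 9↦10, 10↦8]  zeros at y ∈ {2}
  x = 1: [0↦5, 1↦1, 2↦3, 3↦6, 4↦5, 5↦6, 6↦4, 7↦5, 8↦4, 9↦7, 10↦9]  zeros at y ∈ ∅
  x = 2: [0↦4, 1↦4, 2↦1, 3↦1, 4↦10, 5↦1, 6↦2, 7↦8, 8↦3, 9↦4, 10↦6]  zeros at y ∈ ∅
  x = 3: [0↦0, 1↦0, 2↦10, 3↦3, 4↦7, 5↦6, 6↦6, 7↦2, 8↦0, 9↦6, 10↦4]  zeros at y ∈ {0, 1, 8}
  x = 4: [0↦9, 1↦5, 2↦2, 3↦6, 4↦1, 5↦4, 6↦10, 7↦3, 8↦0, 9↦7, 10↦8]  zeros at y ∈ {8}
  x = 5: [0↦3, 1↦2, 2↦4, 3↦4, 4↦8, 5↦0, 6↦8, 7↦5, 8↦8, 9↦1, 10↦1]  zeros at y ∈ {5}
  x = 6: [0↦9, 1↦7, 2↦10, 3↦2, 4↦0, 5↦10, 6↦5, 7↦2, 8↦7, 9↦4, 10↦10]  zeros at y ∈ {4}
  x = 7: [0↦10, 1↦3, 2↦3, 3↦5, 4↦4, 5↦6, 6↦6, 7↦10, 8↦2, 9↦10, 10↦7]  zeros at y ∈ ∅
  x = 8: [0↦0, 1↦6, 2↦10, 3↦7, 4↦3, 5↦4, 6↦5, 7↦1, 8↦9, 9↦2, 10↦8]  zeros at y ∈ {0}
  x = 9: [0↦6, 1↦10, 2↦3, 3↦2, 4↦2, 5↦9, 6↦7, 7↦2, 8↦0, 9↦7, 10↦7]  zeros at y ∈ {8}
  x = 10: [0↦0, 1↦9, 2↦9, 3↦6, 4↦6, 5↦4, 6↦6, 7↦7, 8↦2, 9↦8, 10↦9]  zeros at y ∈ {0}
Collecting zeros: affine points = {(0, 2), (3, 0), (3, 1), (3, 8), (4, 8), (5, 5), (6, 4), (8, 0), (9, 8), (10, 0)}.
Total count |C(F_11)_aff| = 10.


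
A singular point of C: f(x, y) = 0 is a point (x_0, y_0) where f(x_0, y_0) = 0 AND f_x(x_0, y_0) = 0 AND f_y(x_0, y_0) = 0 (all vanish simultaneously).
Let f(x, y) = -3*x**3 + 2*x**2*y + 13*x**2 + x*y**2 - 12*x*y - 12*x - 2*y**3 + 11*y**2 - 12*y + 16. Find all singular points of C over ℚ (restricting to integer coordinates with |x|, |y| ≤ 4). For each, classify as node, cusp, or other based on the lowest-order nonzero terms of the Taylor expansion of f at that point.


Singular points: {(2, 2)}; classification: node.

Compute partial derivatives:
  f_x = -9*x**2 + 4*x*y + 26*x + y**2 - 12*y - 12.
  f_y = 2*x**2 + 2*x*y - 12*x - 6*y**2 + 22*y - 12.
Scan x_0 ∈ {−4, ..., 4}. For each x_0, f_y(x_0, y) is a polynomial in y; find its integer roots y ∈ {−4, ..., 4}, then test f_x and f at those candidates.
  x = -4: f_y(-4, y) = -6*y**2 + 14*y + 68; no integer root y with |y| ≤ 4.
  x = -3: f_y(-3, y) = -6*y**2 + 16*y + 42; no integer root y with |y| ≤ 4.
  x = -2: f_y(-2, y) = -6*y**2 + 18*y + 20; no integer root y with |y| ≤ 4.
  x = -1: f_y(-1, y) = -6*y**2 + 20*y + 2; no integer root y with |y| ≤ 4.
  x = 0: f_y(0, y) = -6*y**2 + 22*y - 12; vanishes at y ∈ {3}. (0, 3): f_x = -39 ≠ 0.
  x = 1: f_y(1, y) = -6*y**2 + 24*y - 22; no integer root y with |y| ≤ 4.
  x = 2: f_y(2, y) = -6*y**2 + 26*y - 28; vanishes at y ∈ {2}. (2, 2): f_x = 0, f = 0 — SINGULAR.
  x = 3: f_y(3, y) = -6*y**2 + 28*y - 30; vanishes at y ∈ {3}. (3, 3): f_x = -6 ≠ 0.
  x = 4: f_y(4, y) = -6*y**2 + 30*y - 28; no integer root y with |y| ≤ 4.
Only singular point on the grid: (2, 2).
Classify: substitute x = 2 + u, y = 2 + v and expand: f = -3*u**3 + 2*u**2*v - u**2 + u*v**2 - 2*v**3 + v**2.
No constant or linear terms (consistent with a singular point). Quadratic part: -u**2 + v**2. Cubic part: -3*u**3 + 2*u**2*v + u*v**2 - 2*v**3.
The quadratic part v**2 - u**2 = (v − u)(v + u) splits into two distinct linear factors, so there are two distinct tangent lines y − 2 = ±(x − 2) — this is a node (ordinary double point).
Classification: node.


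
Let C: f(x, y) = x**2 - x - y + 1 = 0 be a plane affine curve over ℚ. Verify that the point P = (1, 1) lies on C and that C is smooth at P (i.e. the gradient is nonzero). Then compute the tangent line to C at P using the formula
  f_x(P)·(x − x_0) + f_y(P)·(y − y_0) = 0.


Tangent line at P: x - y = 0.

Step 1: f(1, 1) = 0, so P lies on C.
Step 2: partial derivatives
  f_x(x, y) = 2*x - 1, f_y(x, y) = -1.
  f_x(P) = 1, f_y(P) = -1 (gradient nonzero, so P is smooth).
Step 3: tangent line at P: 1·(x − 1) + -1·(y − 1) = 0.
Expanding: x - y = 0.


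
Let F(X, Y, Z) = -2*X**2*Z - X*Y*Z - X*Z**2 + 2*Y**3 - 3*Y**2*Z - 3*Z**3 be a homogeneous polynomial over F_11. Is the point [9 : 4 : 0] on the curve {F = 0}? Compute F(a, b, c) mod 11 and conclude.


F(9,4,0) ≡ 7 (mod 11); P is NOT on the curve.

Evaluate F(9, 4, 0) term-by-term (mod 11).
  -2*X**2*Z ↦ -2·81·1·0 = 0
  -X*Y*Z ↦ -1·9·4·0 = 0
  -X*Z**2 ↦ -1·9·1·0 = 0
  2*Y**3 ↦ 2·1·64·1 = 128
  -3*Y**2*Z ↦ -3·1·16·0 = 0
  -3*Z**3 ↦ -3·1·1·0 = 0
Sum: F(9, 4, 0) = (0) + (0) + (0) + (128) + (0) + (0) = 128.
Reducing mod 11: 128 ≡ 7 (mod 11).
Since F(a, b, c) ≡ 7 ≠ 0 (mod 11), P does NOT lie on the curve.


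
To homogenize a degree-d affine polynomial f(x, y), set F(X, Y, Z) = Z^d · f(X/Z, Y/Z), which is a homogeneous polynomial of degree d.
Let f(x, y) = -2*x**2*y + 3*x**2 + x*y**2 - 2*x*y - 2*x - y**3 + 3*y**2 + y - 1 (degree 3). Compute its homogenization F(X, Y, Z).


F(X, Y, Z) = -2*X**2*Y + 3*X**2*Z + X*Y**2 - 2*X*Y*Z - 2*X*Z**2 - Y**3 + 3*Y**2*Z + Y*Z**2 - Z**3

deg(f) = 3.
Substitute x = X/Z, y = Y/Z into f, then multiply by Z^3.
  monomial -2·x^2·y^1 ↦ -2·X^2·Y^1·Z^0.
  monomial 3·x^2·y^0 ↦ 3·X^2·Y^0·Z^1.
  monomial 1·x^1·y^2 ↦ 1·X^1·Y^2·Z^0.
  monomial -2·x^1·y^1 ↦ -2·X^1·Y^1·Z^1.
  monomial -2·x^1·y^0 ↦ -2·X^1·Y^0·Z^2.
  monomial -1·x^0·y^3 ↦ -1·X^0·Y^3·Z^0.
  monomial 3·x^0·y^2 ↦ 3·X^0·Y^2·Z^1.
  monomial 1·x^0·y^1 ↦ 1·X^0·Y^1·Z^2.
  monomial -1·x^0·y^0 ↦ -1·X^0·Y^0·Z^3.
Collecting: F(X, Y, Z) = -2*X**2*Y + 3*X**2*Z + X*Y**2 - 2*X*Y*Z - 2*X*Z**2 - Y**3 + 3*Y**2*Z + Y*Z**2 - Z**3.


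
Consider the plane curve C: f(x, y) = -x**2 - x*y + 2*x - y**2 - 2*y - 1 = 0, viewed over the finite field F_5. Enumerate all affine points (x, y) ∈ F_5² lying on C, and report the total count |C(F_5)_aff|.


Affine F_5-points: {(0, 4), (1, 0), (1, 2), (3, 1), (3, 4), (4, 2)}; count = 6.

For each of the 25 pairs (x, y) ∈ F_5², evaluate f(x, y) mod 5. Record the zeros.
  x = 0: [0↦4, 1↦1, 2↦1, 3↦4, 4↦0]  zeros at y ∈ {4}
  x = 1: [0↦0, 1↦1, 2↦0, 3↦2, 4↦2]  zeros at y ∈ {0, 2}
  x = 2: [0↦4, 1↦4, 2↦2, 3↦3, 4↦2]  zeros at y ∈ ∅
  x = 3: [0↦1, 1↦0, 2↦2, 3↦2, 4↦0]  zeros at y ∈ {1, 4}
  x = 4: [0↦1, 1↦4, 2↦0, 3↦4, 4↦1]  zeros at y ∈ {2}
Collecting zeros: affine points = {(0, 4), (1, 0), (1, 2), (3, 1), (3, 4), (4, 2)}.
Total count |C(F_5)_aff| = 6.


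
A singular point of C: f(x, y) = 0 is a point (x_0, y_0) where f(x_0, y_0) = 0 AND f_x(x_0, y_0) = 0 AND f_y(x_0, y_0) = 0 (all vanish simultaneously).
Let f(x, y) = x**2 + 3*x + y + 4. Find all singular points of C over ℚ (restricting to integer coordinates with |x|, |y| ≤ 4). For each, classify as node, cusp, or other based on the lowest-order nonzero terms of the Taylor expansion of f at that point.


No singular points in the scanned grid; C is smooth there.

Compute partial derivatives:
  f_x = 2*x + 3.
  f_y = 1.
f_y = 1 is a nonzero constant, so f_y never vanishes: no point (x, y) can satisfy f = f_x = f_y = 0. In particular no (x, y) ∈ {−4, ..., 4}² is singular; the curve is smooth.


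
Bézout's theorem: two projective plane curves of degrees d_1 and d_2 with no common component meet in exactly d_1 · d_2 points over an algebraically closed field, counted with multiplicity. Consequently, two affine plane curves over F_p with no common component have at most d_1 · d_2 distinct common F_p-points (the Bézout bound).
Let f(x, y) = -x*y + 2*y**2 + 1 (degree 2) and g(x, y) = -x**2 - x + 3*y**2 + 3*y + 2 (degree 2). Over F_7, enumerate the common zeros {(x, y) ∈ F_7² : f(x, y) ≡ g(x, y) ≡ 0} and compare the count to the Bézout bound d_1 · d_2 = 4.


Common zeros: ∅; count = 0; Bézout bound = 4.

deg(f) = 2, deg(g) = 2, so Bézout bound = 4.
Scan x ∈ F_7. For each x, list the y ∈ F_7 with f(x, y) ≡ 0 and those with g(x, y) ≡ 0 (mod 7); the common zeros in that column are the intersection.
  x = 0: f ≡ 0 at y ∈ ∅; g ≡ 0 at y ∈ ∅; common: ∅.
  x = 1: f ≡ 0 at y ∈ {2}; g ≡ 0 at y ∈ {0, 6}; common: ∅.
  x = 2: f ≡ 0 at y ∈ ∅; g ≡ 0 at y ∈ {2, 4}; common: ∅.
  x = 3: f ≡ 0 at y ∈ {1, 4}; g ≡ 0 at y ∈ ∅; common: ∅.
  x = 4: f ≡ 0 at y ∈ {3, 6}; g ≡ 0 at y ∈ {2, 4}; common: ∅.
  x = 5: f ≡ 0 at y ∈ ∅; g ≡ 0 at y ∈ {0, 6}; common: ∅.
  x = 6: f ≡ 0 at y ∈ {5}; g ≡ 0 at y ∈ ∅; common: ∅.
Collecting: common zeros = ∅, so the count is 0.
Comparison with the Bézout bound: 0 ≤ 4 = deg(f)·deg(g), as expected for curves with no common component (the affine F_7-count falls short of the bound because intersections may lie at infinity, over extension fields, or carry multiplicity).
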